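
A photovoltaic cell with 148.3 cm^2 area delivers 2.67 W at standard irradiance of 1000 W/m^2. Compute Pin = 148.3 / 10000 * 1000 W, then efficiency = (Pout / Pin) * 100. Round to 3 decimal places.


First compute the input power:
  Pin = area_cm2 / 10000 * G = 148.3 / 10000 * 1000 = 14.83 W
Then compute efficiency:
  Efficiency = (Pout / Pin) * 100 = (2.67 / 14.83) * 100
  Efficiency = 18.004%

18.004


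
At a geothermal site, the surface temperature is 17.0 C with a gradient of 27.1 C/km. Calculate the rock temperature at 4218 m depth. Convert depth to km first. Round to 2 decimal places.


Convert depth to km: 4218 / 1000 = 4.218 km
Temperature increase = gradient * depth_km = 27.1 * 4.218 = 114.31 C
Temperature at depth = T_surface + delta_T = 17.0 + 114.31
T = 131.31 C

131.31


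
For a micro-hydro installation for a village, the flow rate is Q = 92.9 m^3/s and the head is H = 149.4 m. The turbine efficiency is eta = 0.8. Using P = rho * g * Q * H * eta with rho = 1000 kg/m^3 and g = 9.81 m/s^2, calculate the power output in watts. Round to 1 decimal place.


Apply the hydropower formula P = rho * g * Q * H * eta
rho * g = 1000 * 9.81 = 9810.0
P = 9810.0 * 92.9 * 149.4 * 0.8
P = 108924432.5 W

108924432.5


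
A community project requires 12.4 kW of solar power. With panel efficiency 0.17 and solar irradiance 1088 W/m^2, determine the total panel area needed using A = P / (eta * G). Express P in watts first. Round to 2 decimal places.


Convert target power to watts: P = 12.4 * 1000 = 12400.0 W
Compute denominator: eta * G = 0.17 * 1088 = 184.96
Required area A = P / (eta * G) = 12400.0 / 184.96
A = 67.04 m^2

67.04


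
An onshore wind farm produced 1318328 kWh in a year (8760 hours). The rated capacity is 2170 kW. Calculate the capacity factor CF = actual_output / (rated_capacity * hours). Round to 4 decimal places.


Capacity factor = actual output / maximum possible output
Maximum possible = rated * hours = 2170 * 8760 = 19009200 kWh
CF = 1318328 / 19009200
CF = 0.0694

0.0694


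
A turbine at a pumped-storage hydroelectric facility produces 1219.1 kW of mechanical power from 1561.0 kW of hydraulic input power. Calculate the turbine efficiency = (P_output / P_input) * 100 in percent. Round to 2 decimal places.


Turbine efficiency = (output power / input power) * 100
eta = (1219.1 / 1561.0) * 100
eta = 78.10%

78.10


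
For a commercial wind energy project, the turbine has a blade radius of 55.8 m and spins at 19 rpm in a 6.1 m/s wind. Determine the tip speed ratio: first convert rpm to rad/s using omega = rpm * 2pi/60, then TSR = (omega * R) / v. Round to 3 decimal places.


Convert rotational speed to rad/s:
  omega = 19 * 2 * pi / 60 = 1.9897 rad/s
Compute tip speed:
  v_tip = omega * R = 1.9897 * 55.8 = 111.024 m/s
Tip speed ratio:
  TSR = v_tip / v_wind = 111.024 / 6.1 = 18.201

18.201


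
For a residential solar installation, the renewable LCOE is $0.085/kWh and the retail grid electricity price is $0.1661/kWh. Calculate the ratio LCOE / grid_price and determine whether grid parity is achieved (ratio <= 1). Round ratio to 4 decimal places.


Compare LCOE to grid price:
  LCOE = $0.085/kWh, Grid price = $0.1661/kWh
  Ratio = LCOE / grid_price = 0.085 / 0.1661 = 0.5117
  Grid parity achieved (ratio <= 1)? yes

0.5117


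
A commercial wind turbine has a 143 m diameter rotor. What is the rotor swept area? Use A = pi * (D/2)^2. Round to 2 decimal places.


Compute the rotor radius:
  r = D / 2 = 143 / 2 = 71.5 m
Calculate swept area:
  A = pi * r^2 = pi * 71.5^2
  A = 16060.61 m^2

16060.61


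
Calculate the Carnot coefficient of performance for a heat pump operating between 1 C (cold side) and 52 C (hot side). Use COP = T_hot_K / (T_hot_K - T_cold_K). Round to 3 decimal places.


Convert to Kelvin:
  T_hot = 52 + 273.15 = 325.15 K
  T_cold = 1 + 273.15 = 274.15 K
Apply Carnot COP formula:
  COP = T_hot_K / (T_hot_K - T_cold_K) = 325.15 / 51.0
  COP = 6.375

6.375


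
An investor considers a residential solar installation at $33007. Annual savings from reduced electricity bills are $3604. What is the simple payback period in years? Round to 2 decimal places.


Simple payback period = initial cost / annual savings
Payback = 33007 / 3604
Payback = 9.16 years

9.16


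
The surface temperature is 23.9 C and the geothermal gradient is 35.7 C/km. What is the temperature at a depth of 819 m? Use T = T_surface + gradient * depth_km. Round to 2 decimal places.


Convert depth to km: 819 / 1000 = 0.819 km
Temperature increase = gradient * depth_km = 35.7 * 0.819 = 29.24 C
Temperature at depth = T_surface + delta_T = 23.9 + 29.24
T = 53.14 C

53.14


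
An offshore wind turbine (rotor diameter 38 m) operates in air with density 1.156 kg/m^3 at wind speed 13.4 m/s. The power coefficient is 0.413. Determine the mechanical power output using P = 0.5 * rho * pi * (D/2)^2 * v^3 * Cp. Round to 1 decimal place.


Step 1 -- Compute swept area:
  A = pi * (D/2)^2 = pi * (38/2)^2 = 1134.11 m^2
Step 2 -- Apply wind power equation:
  P = 0.5 * rho * A * v^3 * Cp
  v^3 = 13.4^3 = 2406.104
  P = 0.5 * 1.156 * 1134.11 * 2406.104 * 0.413
  P = 651402.4 W

651402.4


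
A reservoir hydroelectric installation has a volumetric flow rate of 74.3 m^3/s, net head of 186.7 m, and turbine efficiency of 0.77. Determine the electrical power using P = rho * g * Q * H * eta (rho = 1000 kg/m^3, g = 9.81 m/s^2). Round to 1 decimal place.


Apply the hydropower formula P = rho * g * Q * H * eta
rho * g = 1000 * 9.81 = 9810.0
P = 9810.0 * 74.3 * 186.7 * 0.77
P = 104783491.2 W

104783491.2


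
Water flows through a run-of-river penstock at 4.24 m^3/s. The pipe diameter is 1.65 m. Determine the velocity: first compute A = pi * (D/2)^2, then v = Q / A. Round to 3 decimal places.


Compute pipe cross-sectional area:
  A = pi * (D/2)^2 = pi * (1.65/2)^2 = 2.1382 m^2
Calculate velocity:
  v = Q / A = 4.24 / 2.1382
  v = 1.983 m/s

1.983


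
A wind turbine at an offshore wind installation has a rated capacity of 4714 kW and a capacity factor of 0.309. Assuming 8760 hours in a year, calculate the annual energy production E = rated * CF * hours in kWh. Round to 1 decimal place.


Annual energy = rated_kW * capacity_factor * hours_per_year
Given: P_rated = 4714 kW, CF = 0.309, hours = 8760
E = 4714 * 0.309 * 8760
E = 12760043.8 kWh

12760043.8


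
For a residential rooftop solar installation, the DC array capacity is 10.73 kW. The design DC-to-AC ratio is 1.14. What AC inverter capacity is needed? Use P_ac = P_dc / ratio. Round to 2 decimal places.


The inverter AC capacity is determined by the DC/AC ratio.
Given: P_dc = 10.73 kW, DC/AC ratio = 1.14
P_ac = P_dc / ratio = 10.73 / 1.14
P_ac = 9.41 kW

9.41


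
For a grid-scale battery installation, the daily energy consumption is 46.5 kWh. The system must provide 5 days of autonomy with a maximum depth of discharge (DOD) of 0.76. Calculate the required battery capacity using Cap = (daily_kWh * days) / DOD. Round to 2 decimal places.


Total energy needed = daily * days = 46.5 * 5 = 232.5 kWh
Account for depth of discharge:
  Cap = total_energy / DOD = 232.5 / 0.76
  Cap = 305.92 kWh

305.92


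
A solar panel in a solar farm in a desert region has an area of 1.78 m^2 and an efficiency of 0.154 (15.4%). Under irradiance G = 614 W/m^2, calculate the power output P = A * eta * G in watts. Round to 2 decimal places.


Use the solar power formula P = A * eta * G.
Given: A = 1.78 m^2, eta = 0.154, G = 614 W/m^2
P = 1.78 * 0.154 * 614
P = 168.31 W

168.31


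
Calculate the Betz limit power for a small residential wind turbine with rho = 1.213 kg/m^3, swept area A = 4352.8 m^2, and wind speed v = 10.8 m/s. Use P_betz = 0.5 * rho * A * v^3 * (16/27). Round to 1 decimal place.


The Betz coefficient Cp_max = 16/27 = 0.5926
v^3 = 10.8^3 = 1259.712
P_betz = 0.5 * rho * A * v^3 * Cp_max
P_betz = 0.5 * 1.213 * 4352.8 * 1259.712 * 0.5926
P_betz = 1970729.4 W

1970729.4


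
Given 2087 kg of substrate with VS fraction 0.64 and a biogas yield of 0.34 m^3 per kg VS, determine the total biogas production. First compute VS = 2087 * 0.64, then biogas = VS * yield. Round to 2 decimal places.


Compute volatile solids:
  VS = mass * VS_fraction = 2087 * 0.64 = 1335.68 kg
Calculate biogas volume:
  Biogas = VS * specific_yield = 1335.68 * 0.34
  Biogas = 454.13 m^3

454.13


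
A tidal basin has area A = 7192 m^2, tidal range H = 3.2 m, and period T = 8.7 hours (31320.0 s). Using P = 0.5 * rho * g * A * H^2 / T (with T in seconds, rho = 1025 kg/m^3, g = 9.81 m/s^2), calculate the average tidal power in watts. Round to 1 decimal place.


Convert period to seconds: T = 8.7 * 3600 = 31320.0 s
H^2 = 3.2^2 = 10.24
P = 0.5 * rho * g * A * H^2 / T
P = 0.5 * 1025 * 9.81 * 7192 * 10.24 / 31320.0
P = 11822.0 W

11822.0


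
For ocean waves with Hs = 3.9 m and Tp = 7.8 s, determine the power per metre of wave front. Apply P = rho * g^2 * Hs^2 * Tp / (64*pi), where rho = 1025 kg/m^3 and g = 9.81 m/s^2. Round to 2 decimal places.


Apply wave power formula:
  g^2 = 9.81^2 = 96.2361
  Hs^2 = 3.9^2 = 15.21
  Numerator = rho * g^2 * Hs^2 * Tp = 1025 * 96.2361 * 15.21 * 7.8 = 11702689.89
  Denominator = 64 * pi = 201.0619
  P = 11702689.89 / 201.0619 = 58204.40 W/m

58204.40


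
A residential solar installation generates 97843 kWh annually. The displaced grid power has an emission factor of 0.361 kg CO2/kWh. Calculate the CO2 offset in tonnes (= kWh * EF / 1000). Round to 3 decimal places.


CO2 offset in kg = generation * emission_factor
CO2 offset = 97843 * 0.361 = 35321.32 kg
Convert to tonnes:
  CO2 offset = 35321.32 / 1000 = 35.321 tonnes

35.321


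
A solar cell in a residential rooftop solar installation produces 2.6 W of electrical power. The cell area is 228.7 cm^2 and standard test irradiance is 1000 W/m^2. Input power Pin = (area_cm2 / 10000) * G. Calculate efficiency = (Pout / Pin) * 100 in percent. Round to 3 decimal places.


First compute the input power:
  Pin = area_cm2 / 10000 * G = 228.7 / 10000 * 1000 = 22.87 W
Then compute efficiency:
  Efficiency = (Pout / Pin) * 100 = (2.6 / 22.87) * 100
  Efficiency = 11.369%

11.369


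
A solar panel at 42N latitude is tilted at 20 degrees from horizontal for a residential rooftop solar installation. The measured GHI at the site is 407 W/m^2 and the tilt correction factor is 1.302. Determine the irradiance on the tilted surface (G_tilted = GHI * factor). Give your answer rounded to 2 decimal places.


Identify the given values:
  GHI = 407 W/m^2, tilt correction factor = 1.302
Apply the formula G_tilted = GHI * factor:
  G_tilted = 407 * 1.302
  G_tilted = 529.91 W/m^2

529.91


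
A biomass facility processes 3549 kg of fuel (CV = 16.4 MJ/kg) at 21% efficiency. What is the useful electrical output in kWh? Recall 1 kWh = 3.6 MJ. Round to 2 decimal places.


Total energy = mass * CV = 3549 * 16.4 = 58203.6 MJ
Useful energy = total * eta = 58203.6 * 0.21 = 12222.76 MJ
Convert to kWh: 12222.76 / 3.6
Useful energy = 3395.21 kWh

3395.21


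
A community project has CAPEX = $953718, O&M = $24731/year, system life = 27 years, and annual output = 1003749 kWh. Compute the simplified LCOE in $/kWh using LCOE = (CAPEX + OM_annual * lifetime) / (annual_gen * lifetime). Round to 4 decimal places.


Total cost = CAPEX + OM * lifetime = 953718 + 24731 * 27 = 953718 + 667737 = 1621455
Total generation = annual * lifetime = 1003749 * 27 = 27101223 kWh
LCOE = 1621455 / 27101223
LCOE = 0.0598 $/kWh

0.0598


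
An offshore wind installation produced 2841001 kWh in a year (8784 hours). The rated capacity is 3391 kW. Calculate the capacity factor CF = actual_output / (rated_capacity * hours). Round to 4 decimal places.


Capacity factor = actual output / maximum possible output
Maximum possible = rated * hours = 3391 * 8784 = 29786544 kWh
CF = 2841001 / 29786544
CF = 0.0954

0.0954


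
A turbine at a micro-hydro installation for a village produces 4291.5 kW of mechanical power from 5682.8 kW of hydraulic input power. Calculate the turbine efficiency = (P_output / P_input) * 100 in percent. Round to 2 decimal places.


Turbine efficiency = (output power / input power) * 100
eta = (4291.5 / 5682.8) * 100
eta = 75.52%

75.52


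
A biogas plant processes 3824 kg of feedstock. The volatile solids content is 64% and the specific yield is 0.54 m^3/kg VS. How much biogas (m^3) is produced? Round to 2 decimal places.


Compute volatile solids:
  VS = mass * VS_fraction = 3824 * 0.64 = 2447.36 kg
Calculate biogas volume:
  Biogas = VS * specific_yield = 2447.36 * 0.54
  Biogas = 1321.57 m^3

1321.57


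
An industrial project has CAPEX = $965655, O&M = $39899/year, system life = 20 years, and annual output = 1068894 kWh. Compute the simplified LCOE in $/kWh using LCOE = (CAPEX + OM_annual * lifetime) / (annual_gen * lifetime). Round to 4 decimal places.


Total cost = CAPEX + OM * lifetime = 965655 + 39899 * 20 = 965655 + 797980 = 1763635
Total generation = annual * lifetime = 1068894 * 20 = 21377880 kWh
LCOE = 1763635 / 21377880
LCOE = 0.0825 $/kWh

0.0825


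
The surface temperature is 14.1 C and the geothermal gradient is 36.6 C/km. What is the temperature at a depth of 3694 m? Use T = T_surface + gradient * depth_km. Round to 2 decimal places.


Convert depth to km: 3694 / 1000 = 3.694 km
Temperature increase = gradient * depth_km = 36.6 * 3.694 = 135.2 C
Temperature at depth = T_surface + delta_T = 14.1 + 135.2
T = 149.30 C

149.30


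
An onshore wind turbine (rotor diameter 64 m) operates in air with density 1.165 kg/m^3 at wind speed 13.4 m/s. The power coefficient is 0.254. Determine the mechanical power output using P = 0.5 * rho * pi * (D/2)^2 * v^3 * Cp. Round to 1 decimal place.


Step 1 -- Compute swept area:
  A = pi * (D/2)^2 = pi * (64/2)^2 = 3216.99 m^2
Step 2 -- Apply wind power equation:
  P = 0.5 * rho * A * v^3 * Cp
  v^3 = 13.4^3 = 2406.104
  P = 0.5 * 1.165 * 3216.99 * 2406.104 * 0.254
  P = 1145233.0 W

1145233.0


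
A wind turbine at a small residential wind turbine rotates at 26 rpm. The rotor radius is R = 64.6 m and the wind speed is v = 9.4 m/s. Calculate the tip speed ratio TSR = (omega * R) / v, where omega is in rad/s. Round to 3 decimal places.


Convert rotational speed to rad/s:
  omega = 26 * 2 * pi / 60 = 2.7227 rad/s
Compute tip speed:
  v_tip = omega * R = 2.7227 * 64.6 = 175.887 m/s
Tip speed ratio:
  TSR = v_tip / v_wind = 175.887 / 9.4 = 18.711

18.711


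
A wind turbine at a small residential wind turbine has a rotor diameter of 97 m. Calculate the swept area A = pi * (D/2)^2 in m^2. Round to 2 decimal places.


Compute the rotor radius:
  r = D / 2 = 97 / 2 = 48.5 m
Calculate swept area:
  A = pi * r^2 = pi * 48.5^2
  A = 7389.81 m^2

7389.81


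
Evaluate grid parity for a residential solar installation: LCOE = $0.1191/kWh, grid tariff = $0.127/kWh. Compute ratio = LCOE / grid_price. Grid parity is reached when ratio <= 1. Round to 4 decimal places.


Compare LCOE to grid price:
  LCOE = $0.1191/kWh, Grid price = $0.127/kWh
  Ratio = LCOE / grid_price = 0.1191 / 0.127 = 0.9378
  Grid parity achieved (ratio <= 1)? yes

0.9378


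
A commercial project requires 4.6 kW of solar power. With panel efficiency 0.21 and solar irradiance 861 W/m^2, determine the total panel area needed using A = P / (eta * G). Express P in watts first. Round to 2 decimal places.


Convert target power to watts: P = 4.6 * 1000 = 4600.0 W
Compute denominator: eta * G = 0.21 * 861 = 180.81
Required area A = P / (eta * G) = 4600.0 / 180.81
A = 25.44 m^2

25.44


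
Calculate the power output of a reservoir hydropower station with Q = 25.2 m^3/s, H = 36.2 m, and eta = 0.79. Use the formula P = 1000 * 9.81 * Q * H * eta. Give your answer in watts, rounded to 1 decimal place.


Apply the hydropower formula P = rho * g * Q * H * eta
rho * g = 1000 * 9.81 = 9810.0
P = 9810.0 * 25.2 * 36.2 * 0.79
P = 7069768.8 W

7069768.8


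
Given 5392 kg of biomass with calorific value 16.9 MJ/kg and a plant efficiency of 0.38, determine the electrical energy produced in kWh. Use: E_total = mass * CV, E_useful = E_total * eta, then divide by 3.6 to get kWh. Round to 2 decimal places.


Total energy = mass * CV = 5392 * 16.9 = 91124.8 MJ
Useful energy = total * eta = 91124.8 * 0.38 = 34627.42 MJ
Convert to kWh: 34627.42 / 3.6
Useful energy = 9618.73 kWh

9618.73


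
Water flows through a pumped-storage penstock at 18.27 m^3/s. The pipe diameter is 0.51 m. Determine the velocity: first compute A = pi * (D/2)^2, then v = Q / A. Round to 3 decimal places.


Compute pipe cross-sectional area:
  A = pi * (D/2)^2 = pi * (0.51/2)^2 = 0.2043 m^2
Calculate velocity:
  v = Q / A = 18.27 / 0.2043
  v = 89.435 m/s

89.435


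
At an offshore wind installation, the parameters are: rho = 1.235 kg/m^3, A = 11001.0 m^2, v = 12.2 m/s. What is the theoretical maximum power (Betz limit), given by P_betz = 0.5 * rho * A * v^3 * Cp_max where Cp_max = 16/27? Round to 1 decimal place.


The Betz coefficient Cp_max = 16/27 = 0.5926
v^3 = 12.2^3 = 1815.848
P_betz = 0.5 * rho * A * v^3 * Cp_max
P_betz = 0.5 * 1.235 * 11001.0 * 1815.848 * 0.5926
P_betz = 7309788.9 W

7309788.9


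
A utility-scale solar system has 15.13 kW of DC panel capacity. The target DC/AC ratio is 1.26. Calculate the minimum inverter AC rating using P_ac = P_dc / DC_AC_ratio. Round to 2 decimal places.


The inverter AC capacity is determined by the DC/AC ratio.
Given: P_dc = 15.13 kW, DC/AC ratio = 1.26
P_ac = P_dc / ratio = 15.13 / 1.26
P_ac = 12.01 kW

12.01


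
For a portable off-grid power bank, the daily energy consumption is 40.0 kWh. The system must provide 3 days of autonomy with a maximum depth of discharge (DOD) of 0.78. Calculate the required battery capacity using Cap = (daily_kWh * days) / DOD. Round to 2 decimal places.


Total energy needed = daily * days = 40.0 * 3 = 120.0 kWh
Account for depth of discharge:
  Cap = total_energy / DOD = 120.0 / 0.78
  Cap = 153.85 kWh

153.85


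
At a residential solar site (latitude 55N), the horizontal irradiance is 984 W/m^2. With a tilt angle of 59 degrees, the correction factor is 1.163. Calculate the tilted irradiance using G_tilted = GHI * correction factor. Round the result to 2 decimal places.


Identify the given values:
  GHI = 984 W/m^2, tilt correction factor = 1.163
Apply the formula G_tilted = GHI * factor:
  G_tilted = 984 * 1.163
  G_tilted = 1144.39 W/m^2

1144.39


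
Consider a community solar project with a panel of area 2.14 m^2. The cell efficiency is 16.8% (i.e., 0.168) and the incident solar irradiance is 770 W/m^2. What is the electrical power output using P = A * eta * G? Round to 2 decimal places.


Use the solar power formula P = A * eta * G.
Given: A = 2.14 m^2, eta = 0.168, G = 770 W/m^2
P = 2.14 * 0.168 * 770
P = 276.83 W

276.83


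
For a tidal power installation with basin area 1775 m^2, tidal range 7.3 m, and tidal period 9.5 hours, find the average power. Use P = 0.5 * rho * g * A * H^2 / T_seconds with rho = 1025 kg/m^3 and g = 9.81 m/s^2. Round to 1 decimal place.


Convert period to seconds: T = 9.5 * 3600 = 34200.0 s
H^2 = 7.3^2 = 53.29
P = 0.5 * rho * g * A * H^2 / T
P = 0.5 * 1025 * 9.81 * 1775 * 53.29 / 34200.0
P = 13905.3 W

13905.3


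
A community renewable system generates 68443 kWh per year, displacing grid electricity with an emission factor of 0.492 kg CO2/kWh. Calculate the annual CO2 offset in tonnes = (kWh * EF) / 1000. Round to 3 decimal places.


CO2 offset in kg = generation * emission_factor
CO2 offset = 68443 * 0.492 = 33673.96 kg
Convert to tonnes:
  CO2 offset = 33673.96 / 1000 = 33.674 tonnes

33.674


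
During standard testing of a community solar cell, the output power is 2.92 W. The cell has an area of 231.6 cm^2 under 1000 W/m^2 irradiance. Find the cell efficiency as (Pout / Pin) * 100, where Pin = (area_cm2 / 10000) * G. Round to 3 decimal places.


First compute the input power:
  Pin = area_cm2 / 10000 * G = 231.6 / 10000 * 1000 = 23.16 W
Then compute efficiency:
  Efficiency = (Pout / Pin) * 100 = (2.92 / 23.16) * 100
  Efficiency = 12.608%

12.608


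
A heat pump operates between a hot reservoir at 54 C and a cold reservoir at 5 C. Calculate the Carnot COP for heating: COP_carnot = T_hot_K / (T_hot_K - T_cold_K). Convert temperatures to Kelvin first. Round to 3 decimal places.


Convert to Kelvin:
  T_hot = 54 + 273.15 = 327.15 K
  T_cold = 5 + 273.15 = 278.15 K
Apply Carnot COP formula:
  COP = T_hot_K / (T_hot_K - T_cold_K) = 327.15 / 49.0
  COP = 6.677

6.677


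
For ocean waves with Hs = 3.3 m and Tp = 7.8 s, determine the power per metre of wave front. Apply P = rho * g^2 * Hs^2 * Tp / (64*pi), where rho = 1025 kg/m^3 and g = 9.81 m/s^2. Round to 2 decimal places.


Apply wave power formula:
  g^2 = 9.81^2 = 96.2361
  Hs^2 = 3.3^2 = 10.89
  Numerator = rho * g^2 * Hs^2 * Tp = 1025 * 96.2361 * 10.89 * 7.8 = 8378848.98
  Denominator = 64 * pi = 201.0619
  P = 8378848.98 / 201.0619 = 41672.98 W/m

41672.98


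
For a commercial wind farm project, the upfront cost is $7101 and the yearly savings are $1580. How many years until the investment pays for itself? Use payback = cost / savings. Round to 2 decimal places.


Simple payback period = initial cost / annual savings
Payback = 7101 / 1580
Payback = 4.49 years

4.49


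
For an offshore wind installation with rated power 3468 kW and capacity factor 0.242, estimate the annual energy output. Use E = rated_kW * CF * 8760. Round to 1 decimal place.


Annual energy = rated_kW * capacity_factor * hours_per_year
Given: P_rated = 3468 kW, CF = 0.242, hours = 8760
E = 3468 * 0.242 * 8760
E = 7351882.6 kWh

7351882.6


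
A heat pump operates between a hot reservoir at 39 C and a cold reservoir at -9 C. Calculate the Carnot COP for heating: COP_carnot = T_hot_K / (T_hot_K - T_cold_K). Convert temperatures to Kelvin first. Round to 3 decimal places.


Convert to Kelvin:
  T_hot = 39 + 273.15 = 312.15 K
  T_cold = -9 + 273.15 = 264.15 K
Apply Carnot COP formula:
  COP = T_hot_K / (T_hot_K - T_cold_K) = 312.15 / 48.0
  COP = 6.503

6.503


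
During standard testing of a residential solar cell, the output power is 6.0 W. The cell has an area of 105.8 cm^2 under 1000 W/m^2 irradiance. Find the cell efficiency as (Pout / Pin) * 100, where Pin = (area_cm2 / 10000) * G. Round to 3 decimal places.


First compute the input power:
  Pin = area_cm2 / 10000 * G = 105.8 / 10000 * 1000 = 10.58 W
Then compute efficiency:
  Efficiency = (Pout / Pin) * 100 = (6.0 / 10.58) * 100
  Efficiency = 56.711%

56.711


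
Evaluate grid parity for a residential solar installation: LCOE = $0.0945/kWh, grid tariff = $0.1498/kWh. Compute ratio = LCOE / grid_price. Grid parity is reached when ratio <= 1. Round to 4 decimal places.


Compare LCOE to grid price:
  LCOE = $0.0945/kWh, Grid price = $0.1498/kWh
  Ratio = LCOE / grid_price = 0.0945 / 0.1498 = 0.6308
  Grid parity achieved (ratio <= 1)? yes

0.6308


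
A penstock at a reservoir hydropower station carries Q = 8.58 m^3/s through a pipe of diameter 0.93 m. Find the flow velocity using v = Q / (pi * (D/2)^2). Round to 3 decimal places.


Compute pipe cross-sectional area:
  A = pi * (D/2)^2 = pi * (0.93/2)^2 = 0.6793 m^2
Calculate velocity:
  v = Q / A = 8.58 / 0.6793
  v = 12.631 m/s

12.631


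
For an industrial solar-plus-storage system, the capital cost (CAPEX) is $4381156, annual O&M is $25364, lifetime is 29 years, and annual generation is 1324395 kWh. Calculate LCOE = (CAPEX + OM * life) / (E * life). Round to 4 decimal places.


Total cost = CAPEX + OM * lifetime = 4381156 + 25364 * 29 = 4381156 + 735556 = 5116712
Total generation = annual * lifetime = 1324395 * 29 = 38407455 kWh
LCOE = 5116712 / 38407455
LCOE = 0.1332 $/kWh

0.1332


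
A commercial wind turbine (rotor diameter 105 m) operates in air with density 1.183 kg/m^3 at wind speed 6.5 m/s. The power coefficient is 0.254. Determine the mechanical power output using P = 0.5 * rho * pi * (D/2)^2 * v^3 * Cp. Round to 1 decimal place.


Step 1 -- Compute swept area:
  A = pi * (D/2)^2 = pi * (105/2)^2 = 8659.01 m^2
Step 2 -- Apply wind power equation:
  P = 0.5 * rho * A * v^3 * Cp
  v^3 = 6.5^3 = 274.625
  P = 0.5 * 1.183 * 8659.01 * 274.625 * 0.254
  P = 357270.4 W

357270.4


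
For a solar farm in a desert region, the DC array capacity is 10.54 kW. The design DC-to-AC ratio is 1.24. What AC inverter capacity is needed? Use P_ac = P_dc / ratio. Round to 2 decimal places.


The inverter AC capacity is determined by the DC/AC ratio.
Given: P_dc = 10.54 kW, DC/AC ratio = 1.24
P_ac = P_dc / ratio = 10.54 / 1.24
P_ac = 8.50 kW

8.50


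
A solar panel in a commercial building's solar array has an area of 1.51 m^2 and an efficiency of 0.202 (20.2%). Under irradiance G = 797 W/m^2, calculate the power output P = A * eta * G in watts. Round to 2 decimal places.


Use the solar power formula P = A * eta * G.
Given: A = 1.51 m^2, eta = 0.202, G = 797 W/m^2
P = 1.51 * 0.202 * 797
P = 243.10 W

243.10


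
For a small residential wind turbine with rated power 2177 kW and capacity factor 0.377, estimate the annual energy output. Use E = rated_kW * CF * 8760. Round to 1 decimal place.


Annual energy = rated_kW * capacity_factor * hours_per_year
Given: P_rated = 2177 kW, CF = 0.377, hours = 8760
E = 2177 * 0.377 * 8760
E = 7189586.0 kWh

7189586.0


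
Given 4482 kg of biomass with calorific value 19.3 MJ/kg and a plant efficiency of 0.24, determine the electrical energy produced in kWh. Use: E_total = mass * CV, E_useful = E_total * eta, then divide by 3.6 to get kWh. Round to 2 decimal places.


Total energy = mass * CV = 4482 * 19.3 = 86502.6 MJ
Useful energy = total * eta = 86502.6 * 0.24 = 20760.62 MJ
Convert to kWh: 20760.62 / 3.6
Useful energy = 5766.84 kWh

5766.84


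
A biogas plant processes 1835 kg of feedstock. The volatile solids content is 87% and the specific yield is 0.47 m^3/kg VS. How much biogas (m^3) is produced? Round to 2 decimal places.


Compute volatile solids:
  VS = mass * VS_fraction = 1835 * 0.87 = 1596.45 kg
Calculate biogas volume:
  Biogas = VS * specific_yield = 1596.45 * 0.47
  Biogas = 750.33 m^3

750.33


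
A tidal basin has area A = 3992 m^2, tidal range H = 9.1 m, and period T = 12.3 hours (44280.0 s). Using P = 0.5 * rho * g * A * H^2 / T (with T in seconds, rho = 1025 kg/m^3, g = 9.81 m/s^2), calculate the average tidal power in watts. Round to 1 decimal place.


Convert period to seconds: T = 12.3 * 3600 = 44280.0 s
H^2 = 9.1^2 = 82.81
P = 0.5 * rho * g * A * H^2 / T
P = 0.5 * 1025 * 9.81 * 3992 * 82.81 / 44280.0
P = 37534.3 W

37534.3


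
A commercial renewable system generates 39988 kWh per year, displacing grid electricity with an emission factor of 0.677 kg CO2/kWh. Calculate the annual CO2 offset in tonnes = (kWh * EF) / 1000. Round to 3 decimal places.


CO2 offset in kg = generation * emission_factor
CO2 offset = 39988 * 0.677 = 27071.88 kg
Convert to tonnes:
  CO2 offset = 27071.88 / 1000 = 27.072 tonnes

27.072


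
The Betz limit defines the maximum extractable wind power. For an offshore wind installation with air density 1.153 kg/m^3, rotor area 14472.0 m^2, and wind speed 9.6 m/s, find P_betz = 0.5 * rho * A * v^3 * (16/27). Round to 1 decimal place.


The Betz coefficient Cp_max = 16/27 = 0.5926
v^3 = 9.6^3 = 884.736
P_betz = 0.5 * rho * A * v^3 * Cp_max
P_betz = 0.5 * 1.153 * 14472.0 * 884.736 * 0.5926
P_betz = 4374191.4 W

4374191.4


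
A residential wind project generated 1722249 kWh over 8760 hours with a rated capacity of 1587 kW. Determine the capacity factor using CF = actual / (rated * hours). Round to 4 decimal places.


Capacity factor = actual output / maximum possible output
Maximum possible = rated * hours = 1587 * 8760 = 13902120 kWh
CF = 1722249 / 13902120
CF = 0.1239

0.1239


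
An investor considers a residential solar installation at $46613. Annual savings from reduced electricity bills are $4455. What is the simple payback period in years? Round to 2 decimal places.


Simple payback period = initial cost / annual savings
Payback = 46613 / 4455
Payback = 10.46 years

10.46


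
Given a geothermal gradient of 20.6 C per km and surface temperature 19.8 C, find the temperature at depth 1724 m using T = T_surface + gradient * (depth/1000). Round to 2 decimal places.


Convert depth to km: 1724 / 1000 = 1.724 km
Temperature increase = gradient * depth_km = 20.6 * 1.724 = 35.51 C
Temperature at depth = T_surface + delta_T = 19.8 + 35.51
T = 55.31 C

55.31


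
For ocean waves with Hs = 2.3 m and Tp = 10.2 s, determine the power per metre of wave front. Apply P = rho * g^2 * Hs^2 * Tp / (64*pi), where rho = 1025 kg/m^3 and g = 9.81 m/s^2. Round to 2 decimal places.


Apply wave power formula:
  g^2 = 9.81^2 = 96.2361
  Hs^2 = 2.3^2 = 5.29
  Numerator = rho * g^2 * Hs^2 * Tp = 1025 * 96.2361 * 5.29 * 10.2 = 5322525.17
  Denominator = 64 * pi = 201.0619
  P = 5322525.17 / 201.0619 = 26472.07 W/m

26472.07


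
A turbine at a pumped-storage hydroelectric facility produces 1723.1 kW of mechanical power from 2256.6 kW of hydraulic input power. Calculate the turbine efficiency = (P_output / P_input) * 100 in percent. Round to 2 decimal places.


Turbine efficiency = (output power / input power) * 100
eta = (1723.1 / 2256.6) * 100
eta = 76.36%

76.36


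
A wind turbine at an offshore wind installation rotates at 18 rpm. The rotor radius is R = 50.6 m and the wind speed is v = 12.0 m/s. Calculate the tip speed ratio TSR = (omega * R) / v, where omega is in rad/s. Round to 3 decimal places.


Convert rotational speed to rad/s:
  omega = 18 * 2 * pi / 60 = 1.885 rad/s
Compute tip speed:
  v_tip = omega * R = 1.885 * 50.6 = 95.379 m/s
Tip speed ratio:
  TSR = v_tip / v_wind = 95.379 / 12.0 = 7.948

7.948


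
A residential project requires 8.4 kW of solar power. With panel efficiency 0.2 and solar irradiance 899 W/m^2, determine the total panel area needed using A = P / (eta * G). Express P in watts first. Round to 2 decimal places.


Convert target power to watts: P = 8.4 * 1000 = 8400.0 W
Compute denominator: eta * G = 0.2 * 899 = 179.8
Required area A = P / (eta * G) = 8400.0 / 179.8
A = 46.72 m^2

46.72


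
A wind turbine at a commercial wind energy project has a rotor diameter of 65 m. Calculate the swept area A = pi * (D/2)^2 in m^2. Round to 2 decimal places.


Compute the rotor radius:
  r = D / 2 = 65 / 2 = 32.5 m
Calculate swept area:
  A = pi * r^2 = pi * 32.5^2
  A = 3318.31 m^2

3318.31


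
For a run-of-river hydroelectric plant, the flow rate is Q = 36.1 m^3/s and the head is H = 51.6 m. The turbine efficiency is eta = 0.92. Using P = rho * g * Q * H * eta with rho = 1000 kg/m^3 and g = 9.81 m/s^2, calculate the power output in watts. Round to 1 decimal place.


Apply the hydropower formula P = rho * g * Q * H * eta
rho * g = 1000 * 9.81 = 9810.0
P = 9810.0 * 36.1 * 51.6 * 0.92
P = 16811781.6 W

16811781.6


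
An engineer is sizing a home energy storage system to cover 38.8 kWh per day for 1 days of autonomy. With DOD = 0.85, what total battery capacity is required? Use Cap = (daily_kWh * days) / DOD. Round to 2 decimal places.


Total energy needed = daily * days = 38.8 * 1 = 38.8 kWh
Account for depth of discharge:
  Cap = total_energy / DOD = 38.8 / 0.85
  Cap = 45.65 kWh

45.65


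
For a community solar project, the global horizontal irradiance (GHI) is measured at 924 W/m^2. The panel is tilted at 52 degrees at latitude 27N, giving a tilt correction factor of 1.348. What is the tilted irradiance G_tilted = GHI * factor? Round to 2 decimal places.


Identify the given values:
  GHI = 924 W/m^2, tilt correction factor = 1.348
Apply the formula G_tilted = GHI * factor:
  G_tilted = 924 * 1.348
  G_tilted = 1245.55 W/m^2

1245.55


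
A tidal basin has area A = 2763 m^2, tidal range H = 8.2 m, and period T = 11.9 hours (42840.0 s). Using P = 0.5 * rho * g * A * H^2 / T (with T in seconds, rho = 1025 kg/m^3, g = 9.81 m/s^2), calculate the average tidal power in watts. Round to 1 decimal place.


Convert period to seconds: T = 11.9 * 3600 = 42840.0 s
H^2 = 8.2^2 = 67.24
P = 0.5 * rho * g * A * H^2 / T
P = 0.5 * 1025 * 9.81 * 2763 * 67.24 / 42840.0
P = 21803.3 W

21803.3


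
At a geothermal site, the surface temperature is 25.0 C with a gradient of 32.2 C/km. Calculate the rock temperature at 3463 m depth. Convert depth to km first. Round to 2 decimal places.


Convert depth to km: 3463 / 1000 = 3.463 km
Temperature increase = gradient * depth_km = 32.2 * 3.463 = 111.51 C
Temperature at depth = T_surface + delta_T = 25.0 + 111.51
T = 136.51 C

136.51


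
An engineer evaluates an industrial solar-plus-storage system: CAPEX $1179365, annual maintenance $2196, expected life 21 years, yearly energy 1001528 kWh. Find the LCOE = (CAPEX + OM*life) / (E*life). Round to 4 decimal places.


Total cost = CAPEX + OM * lifetime = 1179365 + 2196 * 21 = 1179365 + 46116 = 1225481
Total generation = annual * lifetime = 1001528 * 21 = 21032088 kWh
LCOE = 1225481 / 21032088
LCOE = 0.0583 $/kWh

0.0583


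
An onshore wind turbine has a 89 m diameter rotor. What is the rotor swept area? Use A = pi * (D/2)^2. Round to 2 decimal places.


Compute the rotor radius:
  r = D / 2 = 89 / 2 = 44.5 m
Calculate swept area:
  A = pi * r^2 = pi * 44.5^2
  A = 6221.14 m^2

6221.14


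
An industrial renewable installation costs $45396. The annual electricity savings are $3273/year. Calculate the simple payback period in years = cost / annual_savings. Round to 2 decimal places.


Simple payback period = initial cost / annual savings
Payback = 45396 / 3273
Payback = 13.87 years

13.87


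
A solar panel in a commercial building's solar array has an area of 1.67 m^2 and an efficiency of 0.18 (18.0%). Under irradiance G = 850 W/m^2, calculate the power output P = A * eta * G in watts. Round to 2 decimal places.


Use the solar power formula P = A * eta * G.
Given: A = 1.67 m^2, eta = 0.18, G = 850 W/m^2
P = 1.67 * 0.18 * 850
P = 255.51 W

255.51


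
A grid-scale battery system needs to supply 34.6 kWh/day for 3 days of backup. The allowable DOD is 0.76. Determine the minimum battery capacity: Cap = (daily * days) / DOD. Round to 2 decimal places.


Total energy needed = daily * days = 34.6 * 3 = 103.8 kWh
Account for depth of discharge:
  Cap = total_energy / DOD = 103.8 / 0.76
  Cap = 136.58 kWh

136.58


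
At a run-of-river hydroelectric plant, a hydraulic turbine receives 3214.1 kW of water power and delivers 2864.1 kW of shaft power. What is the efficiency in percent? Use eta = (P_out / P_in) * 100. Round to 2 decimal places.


Turbine efficiency = (output power / input power) * 100
eta = (2864.1 / 3214.1) * 100
eta = 89.11%

89.11


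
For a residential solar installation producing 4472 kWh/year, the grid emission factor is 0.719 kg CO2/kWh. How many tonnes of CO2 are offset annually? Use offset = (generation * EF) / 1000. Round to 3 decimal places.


CO2 offset in kg = generation * emission_factor
CO2 offset = 4472 * 0.719 = 3215.37 kg
Convert to tonnes:
  CO2 offset = 3215.37 / 1000 = 3.215 tonnes

3.215


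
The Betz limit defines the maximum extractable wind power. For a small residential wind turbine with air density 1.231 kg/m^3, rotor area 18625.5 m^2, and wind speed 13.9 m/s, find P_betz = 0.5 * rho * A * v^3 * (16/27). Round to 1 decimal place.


The Betz coefficient Cp_max = 16/27 = 0.5926
v^3 = 13.9^3 = 2685.619
P_betz = 0.5 * rho * A * v^3 * Cp_max
P_betz = 0.5 * 1.231 * 18625.5 * 2685.619 * 0.5926
P_betz = 18244695.4 W

18244695.4


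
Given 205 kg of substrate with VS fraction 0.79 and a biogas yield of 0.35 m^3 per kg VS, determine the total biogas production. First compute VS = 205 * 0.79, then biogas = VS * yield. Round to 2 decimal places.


Compute volatile solids:
  VS = mass * VS_fraction = 205 * 0.79 = 161.95 kg
Calculate biogas volume:
  Biogas = VS * specific_yield = 161.95 * 0.35
  Biogas = 56.68 m^3

56.68


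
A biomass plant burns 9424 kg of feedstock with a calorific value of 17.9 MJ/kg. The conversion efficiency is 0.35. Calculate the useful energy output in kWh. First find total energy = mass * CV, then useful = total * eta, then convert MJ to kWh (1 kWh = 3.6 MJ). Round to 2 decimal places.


Total energy = mass * CV = 9424 * 17.9 = 168689.6 MJ
Useful energy = total * eta = 168689.6 * 0.35 = 59041.36 MJ
Convert to kWh: 59041.36 / 3.6
Useful energy = 16400.38 kWh

16400.38


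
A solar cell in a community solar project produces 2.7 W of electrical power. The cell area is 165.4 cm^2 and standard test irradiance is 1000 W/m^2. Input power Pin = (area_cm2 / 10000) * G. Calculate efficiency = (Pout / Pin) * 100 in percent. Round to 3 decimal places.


First compute the input power:
  Pin = area_cm2 / 10000 * G = 165.4 / 10000 * 1000 = 16.54 W
Then compute efficiency:
  Efficiency = (Pout / Pin) * 100 = (2.7 / 16.54) * 100
  Efficiency = 16.324%

16.324


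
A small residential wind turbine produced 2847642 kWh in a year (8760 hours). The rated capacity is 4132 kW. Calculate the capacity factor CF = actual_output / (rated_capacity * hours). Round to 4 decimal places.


Capacity factor = actual output / maximum possible output
Maximum possible = rated * hours = 4132 * 8760 = 36196320 kWh
CF = 2847642 / 36196320
CF = 0.0787

0.0787


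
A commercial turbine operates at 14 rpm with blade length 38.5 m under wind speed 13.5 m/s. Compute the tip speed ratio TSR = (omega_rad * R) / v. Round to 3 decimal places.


Convert rotational speed to rad/s:
  omega = 14 * 2 * pi / 60 = 1.4661 rad/s
Compute tip speed:
  v_tip = omega * R = 1.4661 * 38.5 = 56.444 m/s
Tip speed ratio:
  TSR = v_tip / v_wind = 56.444 / 13.5 = 4.181

4.181


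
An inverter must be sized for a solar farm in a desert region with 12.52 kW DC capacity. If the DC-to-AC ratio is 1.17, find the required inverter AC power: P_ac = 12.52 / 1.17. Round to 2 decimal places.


The inverter AC capacity is determined by the DC/AC ratio.
Given: P_dc = 12.52 kW, DC/AC ratio = 1.17
P_ac = P_dc / ratio = 12.52 / 1.17
P_ac = 10.70 kW

10.70


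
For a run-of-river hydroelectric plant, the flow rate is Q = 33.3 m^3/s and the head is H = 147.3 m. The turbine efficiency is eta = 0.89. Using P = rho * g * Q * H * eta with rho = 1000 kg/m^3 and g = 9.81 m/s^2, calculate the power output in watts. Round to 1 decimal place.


Apply the hydropower formula P = rho * g * Q * H * eta
rho * g = 1000 * 9.81 = 9810.0
P = 9810.0 * 33.3 * 147.3 * 0.89
P = 42825850.3 W

42825850.3


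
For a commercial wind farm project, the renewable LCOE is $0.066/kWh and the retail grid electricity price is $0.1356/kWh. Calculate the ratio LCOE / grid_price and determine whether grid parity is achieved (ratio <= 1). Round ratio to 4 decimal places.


Compare LCOE to grid price:
  LCOE = $0.066/kWh, Grid price = $0.1356/kWh
  Ratio = LCOE / grid_price = 0.066 / 0.1356 = 0.4867
  Grid parity achieved (ratio <= 1)? yes

0.4867


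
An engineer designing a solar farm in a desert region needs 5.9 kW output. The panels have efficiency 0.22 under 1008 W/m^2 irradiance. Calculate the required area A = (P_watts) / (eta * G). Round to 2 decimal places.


Convert target power to watts: P = 5.9 * 1000 = 5900.0 W
Compute denominator: eta * G = 0.22 * 1008 = 221.76
Required area A = P / (eta * G) = 5900.0 / 221.76
A = 26.61 m^2

26.61


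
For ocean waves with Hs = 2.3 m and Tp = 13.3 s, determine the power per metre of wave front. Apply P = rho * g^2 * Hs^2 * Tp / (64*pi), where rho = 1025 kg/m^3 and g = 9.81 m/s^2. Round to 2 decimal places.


Apply wave power formula:
  g^2 = 9.81^2 = 96.2361
  Hs^2 = 2.3^2 = 5.29
  Numerator = rho * g^2 * Hs^2 * Tp = 1025 * 96.2361 * 5.29 * 13.3 = 6940155.37
  Denominator = 64 * pi = 201.0619
  P = 6940155.37 / 201.0619 = 34517.50 W/m

34517.50


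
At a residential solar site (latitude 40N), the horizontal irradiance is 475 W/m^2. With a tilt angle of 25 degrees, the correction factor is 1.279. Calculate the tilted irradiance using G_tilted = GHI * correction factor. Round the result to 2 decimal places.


Identify the given values:
  GHI = 475 W/m^2, tilt correction factor = 1.279
Apply the formula G_tilted = GHI * factor:
  G_tilted = 475 * 1.279
  G_tilted = 607.53 W/m^2

607.53
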